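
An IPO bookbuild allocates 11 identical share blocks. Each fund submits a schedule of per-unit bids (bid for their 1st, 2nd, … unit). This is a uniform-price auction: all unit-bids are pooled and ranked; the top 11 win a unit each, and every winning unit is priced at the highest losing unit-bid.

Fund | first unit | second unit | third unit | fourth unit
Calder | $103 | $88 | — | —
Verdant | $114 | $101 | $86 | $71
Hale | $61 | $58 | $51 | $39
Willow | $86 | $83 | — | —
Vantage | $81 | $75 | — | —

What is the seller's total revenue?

Total revenue: $638

All unit-bids, highest first — top 11: 114 (Verdant-1), 103 (Calder-1), 101 (Verdant-2), 88 (Calder-2), 86 (Verdant-3), 86 (Willow-1), 83 (Willow-2), 81 (Vantage-1), 75 (Vantage-2), 71 (Verdant-4), 61 (Hale-1)
Highest rejected unit-bid = $58.
Allocation: Calder 2, Hale 1, Vantage 2, Verdant 4, Willow 2. Every unit priced at $58.
Revenue = 11 × 58 = $638.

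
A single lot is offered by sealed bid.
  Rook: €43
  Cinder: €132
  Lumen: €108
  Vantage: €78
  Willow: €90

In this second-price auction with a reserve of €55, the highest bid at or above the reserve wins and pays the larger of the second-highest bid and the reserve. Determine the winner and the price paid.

Rule: the highest bid at or above the reserve wins and pays the larger of the second-highest bid and the reserve.
Bids ranked: 132 (Cinder) > 108 (Lumen) > 90 (Willow) > 78 (Vantage) > 43 (Rook)
Highest eligible bid: Cinder at €132.
max(second-highest €108, reserve €55) = €108; the reserve does not bind.

Cinder pays €108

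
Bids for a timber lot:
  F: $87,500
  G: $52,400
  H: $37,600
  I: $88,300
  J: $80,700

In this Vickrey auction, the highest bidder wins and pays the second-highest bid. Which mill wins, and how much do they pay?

I pays $87,500

Bids in order: 88,300 (I) > 87,500 (F) > 80,700 (J) > 52,400 (G) > 37,600 (H)
Second-price: I pays F's bid of $87,500.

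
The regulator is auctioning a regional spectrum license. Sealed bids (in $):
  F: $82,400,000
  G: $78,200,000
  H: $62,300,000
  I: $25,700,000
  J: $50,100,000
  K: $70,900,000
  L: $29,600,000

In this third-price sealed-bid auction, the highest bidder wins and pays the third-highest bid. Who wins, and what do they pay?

F pays $70,900,000

Bids in order: 82,400,000 (F) > 78,200,000 (G) > 70,900,000 (K) > 62,300,000 (H) > 50,100,000 (J) > 29,600,000 (L) > …
F is highest; pays the third-highest bid, $70,900,000.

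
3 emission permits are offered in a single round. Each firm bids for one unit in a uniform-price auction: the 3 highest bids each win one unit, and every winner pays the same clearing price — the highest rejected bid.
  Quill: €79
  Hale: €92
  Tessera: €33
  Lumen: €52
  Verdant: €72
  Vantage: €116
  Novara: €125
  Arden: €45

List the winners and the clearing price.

Novara, Vantage, Hale; each pays €79

Ordering the bids: 125 (Novara), 116 (Vantage), 92 (Hale), 79 (Quill), 72 (Verdant), …
The 3 highest are Novara, Vantage, Hale.
First losing bid is Quill's €79, which sets the uniform price.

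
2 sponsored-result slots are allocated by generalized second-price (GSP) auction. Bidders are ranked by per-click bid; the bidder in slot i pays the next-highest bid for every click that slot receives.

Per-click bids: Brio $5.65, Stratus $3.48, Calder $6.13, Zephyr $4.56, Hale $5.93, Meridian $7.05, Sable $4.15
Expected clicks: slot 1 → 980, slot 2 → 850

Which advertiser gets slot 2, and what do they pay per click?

Ranked by bid: $7.05 (Meridian) > $6.13 (Calder) > $5.93 (Hale) > …
Slot 2 goes to the second-ranked bidder, Calder, who pays the next bid down: $5.93/click.

Calder; $5.93 per click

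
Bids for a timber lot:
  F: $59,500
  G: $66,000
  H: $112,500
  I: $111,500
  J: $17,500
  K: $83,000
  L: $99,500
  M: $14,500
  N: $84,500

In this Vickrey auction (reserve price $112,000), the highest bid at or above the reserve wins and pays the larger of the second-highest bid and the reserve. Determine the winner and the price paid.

Sorting bids: 112,500 (H) > 111,500 (I) > 99,500 (L) > 84,500 (N) > 83,000 (K) > 66,000 (G) > …
Highest eligible bid: H at $112,500.
max(second-highest $111,500, reserve $112,000) = $112,000.

H pays $112,000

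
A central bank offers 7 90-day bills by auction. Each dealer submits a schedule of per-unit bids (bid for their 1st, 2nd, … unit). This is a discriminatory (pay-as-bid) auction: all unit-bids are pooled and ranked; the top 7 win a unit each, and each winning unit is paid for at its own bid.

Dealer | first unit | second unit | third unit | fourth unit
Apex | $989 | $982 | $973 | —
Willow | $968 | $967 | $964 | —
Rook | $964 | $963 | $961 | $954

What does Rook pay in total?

Rook pays $964

All unit-bids, highest first — top 7: 989 (Apex-1), 982 (Apex-2), 973 (Apex-3), 968 (Willow-1), 967 (Willow-2), 964 (Willow-3), 964 (Rook-1)
Next rejected bid: $963 (not a price — pay-as-bid).
Rook's winning unit-bids: 964 = $964.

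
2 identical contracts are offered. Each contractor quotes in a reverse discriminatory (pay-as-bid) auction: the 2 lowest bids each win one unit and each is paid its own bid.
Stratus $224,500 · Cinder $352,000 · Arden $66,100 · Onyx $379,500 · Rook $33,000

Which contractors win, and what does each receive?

Sorting: 33,000 (Rook), 66,100 (Arden), 224,500 (Stratus), 352,000 (Cinder), …
Winners (2 units): Rook, Arden.
Each winner is paid its own bid: Rook $33,000, Arden $66,100.

Rook $33,000, Arden $66,100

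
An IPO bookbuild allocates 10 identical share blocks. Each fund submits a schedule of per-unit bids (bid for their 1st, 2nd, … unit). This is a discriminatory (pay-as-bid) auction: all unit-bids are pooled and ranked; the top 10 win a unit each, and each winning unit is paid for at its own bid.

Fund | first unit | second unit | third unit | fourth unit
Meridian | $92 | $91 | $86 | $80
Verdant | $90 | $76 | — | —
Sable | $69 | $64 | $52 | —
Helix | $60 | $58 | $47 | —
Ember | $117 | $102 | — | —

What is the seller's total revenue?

All unit-bids, highest first — top 10: 117 (Ember-1), 102 (Ember-2), 92 (Meridian-1), 91 (Meridian-2), 90 (Verdant-1), 86 (Meridian-3), 80 (Meridian-4), 76 (Verdant-2), 69 (Sable-1), 64 (Sable-2)
Next rejected bid: $60 (not a price — pay-as-bid).
Each winning unit pays its own bid.
Revenue = 117 + 102 + 92 + 91 + 90 + 86 + 80 + 76 + 69 + 64 = $867.

Total revenue: $867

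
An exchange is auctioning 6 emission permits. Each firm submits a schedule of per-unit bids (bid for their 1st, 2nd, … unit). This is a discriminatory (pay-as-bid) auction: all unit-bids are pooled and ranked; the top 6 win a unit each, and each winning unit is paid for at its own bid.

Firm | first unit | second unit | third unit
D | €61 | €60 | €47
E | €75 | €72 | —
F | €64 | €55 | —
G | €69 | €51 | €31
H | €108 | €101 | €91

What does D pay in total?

D pays €0

All unit-bids, highest first — top 6: 108 (H-1), 101 (H-2), 91 (H-3), 75 (E-1), 72 (E-2), 69 (G-1)
Next rejected bid: €64 (not a price — pay-as-bid).
D wins no units.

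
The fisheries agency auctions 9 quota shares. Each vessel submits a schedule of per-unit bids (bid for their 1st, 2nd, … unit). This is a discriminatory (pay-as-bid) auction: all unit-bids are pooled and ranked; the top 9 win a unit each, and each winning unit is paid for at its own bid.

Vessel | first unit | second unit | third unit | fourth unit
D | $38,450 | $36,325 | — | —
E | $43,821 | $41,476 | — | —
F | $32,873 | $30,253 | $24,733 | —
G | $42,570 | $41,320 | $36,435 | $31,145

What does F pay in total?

F pays $32,873

All unit-bids, highest first — top 9: 43,821 (E-1), 42,570 (G-1), 41,476 (E-2), 41,320 (G-2), 38,450 (D-1), 36,435 (G-3), 36,325 (D-2), 32,873 (F-1), 31,145 (G-4)
Next rejected bid: $30,253 (not a price — pay-as-bid).
F's winning unit-bids: 32,873 = $32,873.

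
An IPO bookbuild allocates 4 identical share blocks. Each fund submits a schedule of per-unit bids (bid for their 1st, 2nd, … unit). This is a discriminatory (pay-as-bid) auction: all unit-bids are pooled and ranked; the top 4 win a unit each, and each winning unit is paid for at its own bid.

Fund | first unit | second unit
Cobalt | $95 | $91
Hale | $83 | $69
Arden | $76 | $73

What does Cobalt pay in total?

Cobalt pays $186

Pooled unit-bids ranked (top 4): 95 (Cobalt-1), 91 (Cobalt-2), 83 (Hale-1), 76 (Arden-1)
Next rejected bid: $73 (not a price — pay-as-bid).
Cobalt's winning unit-bids: 95 + 91 = $186.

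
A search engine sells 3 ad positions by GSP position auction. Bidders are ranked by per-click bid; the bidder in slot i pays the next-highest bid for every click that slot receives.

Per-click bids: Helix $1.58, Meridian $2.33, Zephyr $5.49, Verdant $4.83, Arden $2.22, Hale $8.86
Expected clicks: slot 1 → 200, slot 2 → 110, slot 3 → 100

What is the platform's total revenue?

Ranked by bid: $8.86 (Hale) > $5.49 (Zephyr) > $4.83 (Verdant) > $2.33 (Meridian) > …
Slot 1: Hale pays $5.49 × 200 = $1098.00
Slot 2: Zephyr pays $4.83 × 110 = $531.30
Slot 3: Verdant pays $2.33 × 100 = $233.00
Total = $1862.30

Total revenue: $1862.30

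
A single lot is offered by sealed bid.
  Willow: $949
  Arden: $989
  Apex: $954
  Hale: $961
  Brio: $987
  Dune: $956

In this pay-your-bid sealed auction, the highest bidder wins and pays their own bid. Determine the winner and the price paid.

Sorting bids: 989 (Arden) > 987 (Brio) > 961 (Hale) > 956 (Dune) > 954 (Apex) > 949 (Willow)
First-price: Arden pays what they bid, $989.

Arden pays $989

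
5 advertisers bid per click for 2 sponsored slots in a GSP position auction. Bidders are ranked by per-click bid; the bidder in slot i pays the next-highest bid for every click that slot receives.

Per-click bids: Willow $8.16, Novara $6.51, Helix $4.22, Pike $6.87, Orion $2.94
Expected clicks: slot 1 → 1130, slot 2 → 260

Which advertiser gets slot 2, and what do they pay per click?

Sorting advertisers: $8.16 (Willow) > $6.87 (Pike) > $6.51 (Novara) > …
Slot 2 goes to the second-ranked bidder, Pike, who pays the next bid down: $6.51/click.

Pike; $6.51 per click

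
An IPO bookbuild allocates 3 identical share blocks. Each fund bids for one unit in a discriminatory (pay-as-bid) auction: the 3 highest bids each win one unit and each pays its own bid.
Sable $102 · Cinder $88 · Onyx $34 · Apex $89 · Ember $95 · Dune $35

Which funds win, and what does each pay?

Sable $102, Ember $95, Apex $89

Sorting: 102 (Sable), 95 (Ember), 89 (Apex), 88 (Cinder), 35 (Dune), …
Winners (3 units): Sable, Ember, Apex.
Each winner pays its own bid: Sable $102, Ember $95, Apex $89.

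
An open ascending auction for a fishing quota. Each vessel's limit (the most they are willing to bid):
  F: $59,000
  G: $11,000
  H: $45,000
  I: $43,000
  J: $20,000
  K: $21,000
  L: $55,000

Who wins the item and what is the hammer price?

Limits in order: 59,000 (F) > 55,000 (L) > 45,000 (H) > 43,000 (I) > 21,000 (K) > 20,000 (J) > …
L is the last rival to drop out, at $55,000; F remains and wins at that price.

F wins at $55,000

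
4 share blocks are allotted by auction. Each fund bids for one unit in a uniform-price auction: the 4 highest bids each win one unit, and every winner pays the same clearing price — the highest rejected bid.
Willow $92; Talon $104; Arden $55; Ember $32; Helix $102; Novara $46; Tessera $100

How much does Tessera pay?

Sorting: 104 (Talon), 102 (Helix), 100 (Tessera), 92 (Willow), 55 (Arden), 46 (Novara), …
Winners (4 units): Talon, Helix, Tessera, Willow.
Highest unsuccessful bid: $55 → clearing price.
Tessera wins → pays $55.

Tessera pays $55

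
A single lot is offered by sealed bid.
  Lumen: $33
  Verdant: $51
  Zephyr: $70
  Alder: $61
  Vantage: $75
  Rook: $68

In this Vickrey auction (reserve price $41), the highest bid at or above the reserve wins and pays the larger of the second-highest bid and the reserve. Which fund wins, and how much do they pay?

Vantage pays $70

Vickrey auction (reserve price $41): the highest bid at or above the reserve wins and pays the larger of the second-highest bid and the reserve.
Bids in order: 75 (Vantage) > 70 (Zephyr) > 68 (Rook) > 61 (Alder) > 51 (Verdant) > 33 (Lumen)
Vantage has the top bid at or above the reserve ($75).
Second-highest bid $70 exceeds the reserve $41 → payment $70.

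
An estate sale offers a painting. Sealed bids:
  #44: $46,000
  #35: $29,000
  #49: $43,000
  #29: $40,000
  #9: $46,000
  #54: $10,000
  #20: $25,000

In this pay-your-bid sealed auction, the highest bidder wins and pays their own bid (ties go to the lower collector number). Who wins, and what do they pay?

#9 pays $46,000

Pay-your-bid sealed auction: the highest bidder wins and pays their own bid.
Bids ranked: 46,000 (#9) > 46,000 (#44) > 43,000 (#49) > 40,000 (#29) > 29,000 (#35) > 25,000 (#20) > …
Tie at $46,000 → #9 wins by tie-break.
First-price: #9 pays what they bid, $46,000.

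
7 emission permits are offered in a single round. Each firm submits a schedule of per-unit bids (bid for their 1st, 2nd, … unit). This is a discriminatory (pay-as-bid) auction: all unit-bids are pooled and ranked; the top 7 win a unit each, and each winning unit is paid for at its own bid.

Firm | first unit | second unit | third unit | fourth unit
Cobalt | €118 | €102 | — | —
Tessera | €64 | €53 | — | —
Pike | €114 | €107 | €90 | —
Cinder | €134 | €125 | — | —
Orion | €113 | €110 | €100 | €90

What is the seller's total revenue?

All unit-bids, highest first — top 7: 134 (Cinder-1), 125 (Cinder-2), 118 (Cobalt-1), 114 (Pike-1), 113 (Orion-1), 110 (Orion-2), 107 (Pike-2)
Next rejected bid: €102 (not a price — pay-as-bid).
Each winning unit pays its own bid.
Revenue = 134 + 125 + 118 + 114 + 113 + 110 + 107 = €821.

Total revenue: €821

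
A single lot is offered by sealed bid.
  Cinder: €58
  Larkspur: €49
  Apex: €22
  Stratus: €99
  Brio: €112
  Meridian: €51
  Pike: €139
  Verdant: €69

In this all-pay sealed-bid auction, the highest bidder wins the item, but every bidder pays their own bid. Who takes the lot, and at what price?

Pike pays €139

Rule: the highest bidder wins the item, but every bidder pays their own bid.
Sorting bids: 139 (Pike) > 112 (Brio) > 99 (Stratus) > 69 (Verdant) > 58 (Cinder) > 51 (Meridian) > …
Pike wins with the top bid; all bids are sunk regardless.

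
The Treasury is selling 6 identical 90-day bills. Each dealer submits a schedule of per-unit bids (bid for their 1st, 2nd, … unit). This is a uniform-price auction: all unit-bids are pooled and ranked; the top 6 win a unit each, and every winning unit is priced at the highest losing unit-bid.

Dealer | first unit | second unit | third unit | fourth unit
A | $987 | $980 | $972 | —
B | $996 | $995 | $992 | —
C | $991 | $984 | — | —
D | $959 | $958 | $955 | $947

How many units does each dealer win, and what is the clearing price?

Merging the schedules and taking the best 6: 996 (B-1), 995 (B-2), 992 (B-3), 991 (C-1), 987 (A-1), 984 (C-2)
The (k+1)-th unit-bid is $980.
Allocation: A 1, B 3, C 2.

A 1, B 3, C 2; clearing price $980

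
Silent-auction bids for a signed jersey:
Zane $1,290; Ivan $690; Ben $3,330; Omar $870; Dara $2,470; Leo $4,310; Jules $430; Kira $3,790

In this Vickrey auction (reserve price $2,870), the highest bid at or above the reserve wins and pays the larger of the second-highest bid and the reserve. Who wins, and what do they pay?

Leo pays $3,790

Bids ranked: 4,310 (Leo) > 3,790 (Kira) > 3,330 (Ben) > 2,470 (Dara) > 1,290 (Zane) > 870 (Omar) > …
Leo has the top bid at or above the reserve ($4,310).
max(second-highest $3,790, reserve $2,870) = $3,790; the reserve does not bind.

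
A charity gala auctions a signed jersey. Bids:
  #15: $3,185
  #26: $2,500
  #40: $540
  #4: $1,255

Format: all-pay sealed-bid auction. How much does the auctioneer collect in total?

All-pay sealed-bid auction: the highest bidder wins the item, but every bidder pays their own bid.
Bids ranked: 3,185 (#15) > 2,500 (#26) > 1,255 (#4) > 540 (#40)
#15 wins with the top bid; all bids are sunk regardless.
Every bidder forfeits their bid regardless of winning.
Revenue = 3,185 + 2,500 + 540 + 1,255 = $7,480.

Total revenue: $7,480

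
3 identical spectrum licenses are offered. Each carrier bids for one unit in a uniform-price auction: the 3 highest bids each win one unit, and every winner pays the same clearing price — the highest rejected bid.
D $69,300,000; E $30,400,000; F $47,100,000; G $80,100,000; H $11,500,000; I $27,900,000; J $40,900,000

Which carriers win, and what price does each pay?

Sorting: 80,100,000 (G), 69,300,000 (D), 47,100,000 (F), 40,900,000 (J), 30,400,000 (E), …
Winners (3 units): G, D, F.
Highest unsuccessful bid: $40,900,000 → clearing price.

G, D, F; each pays $40,900,000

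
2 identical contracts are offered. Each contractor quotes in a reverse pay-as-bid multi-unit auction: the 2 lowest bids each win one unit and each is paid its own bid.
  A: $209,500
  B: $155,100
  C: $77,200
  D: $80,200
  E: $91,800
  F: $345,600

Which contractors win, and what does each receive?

Bids ranked low→high: 77,200 (C), 80,200 (D), 91,800 (E), 155,100 (B), …
The 2 lowest are C, D.
Each winner is paid its own bid: C $77,200, D $80,200.

C $77,200, D $80,200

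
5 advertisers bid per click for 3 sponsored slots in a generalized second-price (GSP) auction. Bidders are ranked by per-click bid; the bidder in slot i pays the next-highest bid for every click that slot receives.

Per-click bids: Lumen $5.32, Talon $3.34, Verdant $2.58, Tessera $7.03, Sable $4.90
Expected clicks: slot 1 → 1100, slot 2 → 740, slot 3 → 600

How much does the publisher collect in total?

Total revenue: $11482.00

Per-click bids in order: $7.03 (Tessera) > $5.32 (Lumen) > $4.90 (Sable) > $3.34 (Talon) > …
Slot 1: Tessera pays $5.32 × 1100 = $5852.00
Slot 2: Lumen pays $4.90 × 740 = $3626.00
Slot 3: Sable pays $3.34 × 600 = $2004.00
Total = $11482.00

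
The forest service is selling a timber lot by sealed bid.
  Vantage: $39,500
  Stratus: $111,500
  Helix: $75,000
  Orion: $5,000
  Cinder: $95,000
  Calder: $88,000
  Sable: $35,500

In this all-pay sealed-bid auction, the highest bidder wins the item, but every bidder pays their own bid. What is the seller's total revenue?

Total revenue: $449,500

All-pay sealed-bid auction: the highest bidder wins the item, but every bidder pays their own bid.
Bids ranked: 111,500 (Stratus) > 95,000 (Cinder) > 88,000 (Calder) > 75,000 (Helix) > 39,500 (Vantage) > 35,500 (Sable) > …
Every bidder forfeits their bid regardless of winning.
Revenue = 39,500 + 111,500 + 75,000 + 5,000 + 95,000 + 88,000 + 35,500 = $449,500.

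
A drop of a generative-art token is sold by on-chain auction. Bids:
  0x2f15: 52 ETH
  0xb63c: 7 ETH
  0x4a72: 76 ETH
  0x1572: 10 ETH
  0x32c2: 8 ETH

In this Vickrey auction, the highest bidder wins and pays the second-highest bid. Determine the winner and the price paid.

Bids in order: 76 (0x4a72) > 52 (0x2f15) > 10 (0x1572) > 8 (0x32c2) > 7 (0xb63c)
Second-price: 0x4a72 pays 0x2f15's bid of 52 ETH.

0x4a72 pays 52 ETH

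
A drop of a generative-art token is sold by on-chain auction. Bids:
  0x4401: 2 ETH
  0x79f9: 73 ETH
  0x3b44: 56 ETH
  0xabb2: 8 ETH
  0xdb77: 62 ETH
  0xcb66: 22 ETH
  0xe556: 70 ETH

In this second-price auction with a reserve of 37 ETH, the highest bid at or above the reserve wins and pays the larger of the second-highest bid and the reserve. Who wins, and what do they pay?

0x79f9 pays 70 ETH

Bids ranked: 73 (0x79f9) > 70 (0xe556) > 62 (0xdb77) > 56 (0x3b44) > 22 (0xcb66) > 8 (0xabb2) > …
Highest eligible bid: 0x79f9 at 73 ETH.
max(second-highest 70 ETH, reserve 37 ETH) = 70 ETH; the reserve does not bind.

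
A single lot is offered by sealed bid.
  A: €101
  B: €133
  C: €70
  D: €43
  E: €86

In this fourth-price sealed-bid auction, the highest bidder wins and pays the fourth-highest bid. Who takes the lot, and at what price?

Sorting bids: 133 (B) > 101 (A) > 86 (E) > 70 (C) > 43 (D)
B is highest; pays the fourth-highest bid, €70.

B pays €70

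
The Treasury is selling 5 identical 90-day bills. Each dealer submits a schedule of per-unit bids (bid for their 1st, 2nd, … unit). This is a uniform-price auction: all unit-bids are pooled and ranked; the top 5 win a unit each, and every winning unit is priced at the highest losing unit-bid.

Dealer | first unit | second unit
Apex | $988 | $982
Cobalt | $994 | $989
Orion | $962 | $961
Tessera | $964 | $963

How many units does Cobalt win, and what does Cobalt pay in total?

Cobalt: 2 units, pays $1,926

All unit-bids, highest first — top 5: 994 (Cobalt-1), 989 (Cobalt-2), 988 (Apex-1), 982 (Apex-2), 964 (Tessera-1)
Highest rejected unit-bid = $963.
Cobalt wins 2 unit(s) at $963 each.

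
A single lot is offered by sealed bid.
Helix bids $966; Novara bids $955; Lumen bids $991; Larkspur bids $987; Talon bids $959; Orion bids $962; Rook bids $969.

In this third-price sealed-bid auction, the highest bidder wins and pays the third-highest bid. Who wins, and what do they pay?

Lumen pays $969

Sorting bids: 991 (Lumen) > 987 (Larkspur) > 969 (Rook) > 966 (Helix) > 962 (Orion) > 959 (Talon) > …
Lumen is highest; pays the third-highest bid, $969.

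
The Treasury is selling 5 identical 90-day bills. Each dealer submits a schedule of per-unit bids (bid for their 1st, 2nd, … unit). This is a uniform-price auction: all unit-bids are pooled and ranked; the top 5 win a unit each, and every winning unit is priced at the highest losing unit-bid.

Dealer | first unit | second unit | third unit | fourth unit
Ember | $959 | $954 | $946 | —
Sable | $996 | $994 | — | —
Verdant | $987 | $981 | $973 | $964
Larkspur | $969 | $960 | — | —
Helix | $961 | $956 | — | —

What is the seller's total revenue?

Total revenue: $4,845

Pooled unit-bids ranked (top 5): 996 (Sable-1), 994 (Sable-2), 987 (Verdant-1), 981 (Verdant-2), 973 (Verdant-3)
First bid not allocated: $969.
Allocation: Sable 2, Verdant 3. Every unit priced at $969.
Revenue = 5 × 969 = $4,845.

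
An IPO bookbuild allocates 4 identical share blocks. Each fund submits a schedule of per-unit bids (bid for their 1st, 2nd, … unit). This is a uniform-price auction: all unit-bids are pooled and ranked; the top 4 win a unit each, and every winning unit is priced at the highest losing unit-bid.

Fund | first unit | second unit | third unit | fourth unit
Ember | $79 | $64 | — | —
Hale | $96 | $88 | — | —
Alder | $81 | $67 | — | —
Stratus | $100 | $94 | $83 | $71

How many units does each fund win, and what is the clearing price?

Hale 2, Stratus 2; clearing price $83

Merging the schedules and taking the best 4: 100 (Stratus-1), 96 (Hale-1), 94 (Stratus-2), 88 (Hale-2)
The (k+1)-th unit-bid is $83.
Allocation: Hale 2, Stratus 2.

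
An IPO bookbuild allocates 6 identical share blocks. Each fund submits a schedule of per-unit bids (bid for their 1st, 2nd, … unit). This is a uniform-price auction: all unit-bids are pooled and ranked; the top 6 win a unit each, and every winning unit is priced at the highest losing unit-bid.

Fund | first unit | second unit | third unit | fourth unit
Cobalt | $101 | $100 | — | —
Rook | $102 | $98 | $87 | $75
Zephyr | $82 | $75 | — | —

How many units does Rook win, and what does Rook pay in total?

Rook: 3 units, pays $225

Merging the schedules and taking the best 6: 102 (Rook-1), 101 (Cobalt-1), 100 (Cobalt-2), 98 (Rook-2), 87 (Rook-3), 82 (Zephyr-1)
Highest rejected unit-bid = $75.
Rook wins 3 unit(s) at $75 each.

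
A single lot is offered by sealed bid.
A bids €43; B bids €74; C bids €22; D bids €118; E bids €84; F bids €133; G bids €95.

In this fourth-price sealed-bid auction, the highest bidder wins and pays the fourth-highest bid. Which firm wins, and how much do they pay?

Fourth-price sealed-bid auction: the highest bidder wins and pays the fourth-highest bid.
Sorting bids: 133 (F) > 118 (D) > 95 (G) > 84 (E) > 74 (B) > 43 (A) > …
F is highest; pays the fourth-highest bid, €84.

F pays €84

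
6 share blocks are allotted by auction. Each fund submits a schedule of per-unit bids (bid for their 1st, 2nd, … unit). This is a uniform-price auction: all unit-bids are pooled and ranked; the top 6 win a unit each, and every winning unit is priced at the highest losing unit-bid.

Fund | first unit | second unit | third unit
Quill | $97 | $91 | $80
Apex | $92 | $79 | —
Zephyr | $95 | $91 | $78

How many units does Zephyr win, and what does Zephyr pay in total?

Zephyr: 2 units, pays $158

Pooled unit-bids ranked (top 6): 97 (Quill-1), 95 (Zephyr-1), 92 (Apex-1), 91 (Quill-2), 91 (Zephyr-2), 80 (Quill-3)
Highest rejected unit-bid = $79.
Zephyr wins 2 unit(s) at $79 each.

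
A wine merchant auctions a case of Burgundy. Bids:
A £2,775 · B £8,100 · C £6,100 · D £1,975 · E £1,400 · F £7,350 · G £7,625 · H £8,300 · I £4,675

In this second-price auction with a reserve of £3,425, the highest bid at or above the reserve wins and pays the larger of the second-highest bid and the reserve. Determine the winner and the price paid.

H pays £8,100

Sorting bids: 8,300 (H) > 8,100 (B) > 7,625 (G) > 7,350 (F) > 6,100 (C) > 4,675 (I) > …
Highest eligible bid: H at £8,300.
Second-highest bid £8,100 exceeds the reserve £3,425 → payment £8,100.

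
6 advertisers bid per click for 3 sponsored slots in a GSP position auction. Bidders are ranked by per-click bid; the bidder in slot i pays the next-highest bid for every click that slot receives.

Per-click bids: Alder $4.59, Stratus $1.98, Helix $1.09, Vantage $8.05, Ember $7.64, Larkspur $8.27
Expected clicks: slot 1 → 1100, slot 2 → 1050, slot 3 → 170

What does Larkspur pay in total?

Larkspur pays $8855.00

Per-click bids in order: $8.27 (Larkspur) > $8.05 (Vantage) > $7.64 (Ember) > $4.59 (Alder) > …
Larkspur holds slot 1 → pays next bid $8.05 × 1100 clicks = $8855.00.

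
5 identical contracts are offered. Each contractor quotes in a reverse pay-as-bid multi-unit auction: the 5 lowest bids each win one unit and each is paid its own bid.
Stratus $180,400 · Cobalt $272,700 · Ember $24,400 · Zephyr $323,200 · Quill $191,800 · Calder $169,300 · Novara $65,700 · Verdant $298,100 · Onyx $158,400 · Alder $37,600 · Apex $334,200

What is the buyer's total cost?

Sorting: 24,400 (Ember), 37,600 (Alder), 65,700 (Novara), 158,400 (Onyx), 169,300 (Calder), 180,400 (Stratus), 191,800 (Quill), …
Lowest 5: Ember, Alder, Novara, Onyx, Calder.
Total cost = 24,400 + 37,600 + 65,700 + 158,400 + 169,300 = $455,400.

Total cost: $455,400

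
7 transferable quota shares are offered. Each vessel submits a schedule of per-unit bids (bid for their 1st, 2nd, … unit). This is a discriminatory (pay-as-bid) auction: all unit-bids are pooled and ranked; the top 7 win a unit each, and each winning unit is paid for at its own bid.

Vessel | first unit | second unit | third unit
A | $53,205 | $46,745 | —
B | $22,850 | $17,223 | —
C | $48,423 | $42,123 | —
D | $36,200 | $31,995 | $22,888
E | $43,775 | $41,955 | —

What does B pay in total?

Merging the schedules and taking the best 7: 53,205 (A-1), 48,423 (C-1), 46,745 (A-2), 43,775 (E-1), 42,123 (C-2), 41,955 (E-2), 36,200 (D-1)
Next rejected bid: $31,995 (not a price — pay-as-bid).
B wins no units.

B pays $0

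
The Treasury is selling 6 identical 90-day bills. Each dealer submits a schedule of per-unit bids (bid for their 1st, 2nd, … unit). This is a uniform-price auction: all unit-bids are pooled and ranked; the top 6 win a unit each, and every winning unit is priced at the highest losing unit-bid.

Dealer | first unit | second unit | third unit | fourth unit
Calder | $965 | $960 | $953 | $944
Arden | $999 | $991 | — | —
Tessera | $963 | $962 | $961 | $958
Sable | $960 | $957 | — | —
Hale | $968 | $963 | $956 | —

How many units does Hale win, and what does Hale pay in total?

Hale: 2 units, pays $1,924

Merging the schedules and taking the best 6: 999 (Arden-1), 991 (Arden-2), 968 (Hale-1), 965 (Calder-1), 963 (Tessera-1), 963 (Hale-2)
Highest rejected unit-bid = $962.
Hale wins 2 unit(s) at $962 each.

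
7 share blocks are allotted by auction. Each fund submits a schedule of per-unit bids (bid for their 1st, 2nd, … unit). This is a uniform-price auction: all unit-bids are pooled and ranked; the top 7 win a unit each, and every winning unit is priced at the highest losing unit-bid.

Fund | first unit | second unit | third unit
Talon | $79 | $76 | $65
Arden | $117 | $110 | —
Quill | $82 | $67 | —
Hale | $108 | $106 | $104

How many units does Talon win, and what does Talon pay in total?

Pooled unit-bids ranked (top 7): 117 (Arden-1), 110 (Arden-2), 108 (Hale-1), 106 (Hale-2), 104 (Hale-3), 82 (Quill-1), 79 (Talon-1)
Highest rejected unit-bid = $76.
Talon wins 1 unit(s) at $76 each.

Talon: 1 unit, pays $76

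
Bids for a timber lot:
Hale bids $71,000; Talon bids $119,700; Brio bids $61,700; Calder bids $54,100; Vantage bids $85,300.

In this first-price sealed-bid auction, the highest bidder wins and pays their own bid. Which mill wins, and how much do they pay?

Rule: the highest bidder wins and pays their own bid.
Bids ranked: 119,700 (Talon) > 85,300 (Vantage) > 71,000 (Hale) > 61,700 (Brio) > 54,100 (Calder)
First-price: Talon pays what they bid, $119,700.

Talon pays $119,700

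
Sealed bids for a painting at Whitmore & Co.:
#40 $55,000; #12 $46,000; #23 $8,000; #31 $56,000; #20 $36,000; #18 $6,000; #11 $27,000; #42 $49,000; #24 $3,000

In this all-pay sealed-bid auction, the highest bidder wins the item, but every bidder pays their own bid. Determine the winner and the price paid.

Bids in order: 56,000 (#31) > 55,000 (#40) > 49,000 (#42) > 46,000 (#12) > 36,000 (#20) > 27,000 (#11) > …
#31 wins with the top bid; all bids are sunk regardless.

#31 pays $56,000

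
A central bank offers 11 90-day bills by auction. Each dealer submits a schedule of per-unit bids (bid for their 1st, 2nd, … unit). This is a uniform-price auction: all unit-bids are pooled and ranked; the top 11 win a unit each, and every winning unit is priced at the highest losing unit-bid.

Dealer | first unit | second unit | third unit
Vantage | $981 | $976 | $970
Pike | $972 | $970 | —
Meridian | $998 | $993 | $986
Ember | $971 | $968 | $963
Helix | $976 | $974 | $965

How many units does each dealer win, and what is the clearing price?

Merging the schedules and taking the best 11: 998 (Meridian-1), 993 (Meridian-2), 986 (Meridian-3), 981 (Vantage-1), 976 (Vantage-2), 976 (Helix-1), 974 (Helix-2), 972 (Pike-1), 971 (Ember-1), 970 (Vantage-3), 970 (Pike-2)
The (k+1)-th unit-bid is $968.
Allocation: Ember 1, Helix 2, Meridian 3, Pike 2, Vantage 3.

Ember 1, Helix 2, Meridian 3, Pike 2, Vantage 3; clearing price $968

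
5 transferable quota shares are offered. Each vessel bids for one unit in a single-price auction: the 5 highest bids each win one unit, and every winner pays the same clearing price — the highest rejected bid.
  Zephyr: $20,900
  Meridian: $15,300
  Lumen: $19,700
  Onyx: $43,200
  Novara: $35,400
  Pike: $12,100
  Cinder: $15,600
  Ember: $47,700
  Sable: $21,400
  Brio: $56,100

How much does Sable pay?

Bids ranked high→low: 56,100 (Brio), 47,700 (Ember), 43,200 (Onyx), 35,400 (Novara), 21,400 (Sable), 20,900 (Zephyr), 19,700 (Lumen), …
Top 5: Brio, Ember, Onyx, Novara, Sable.
Clearing price = highest rejected bid = $20,900.
Sable wins → pays $20,900.

Sable pays $20,900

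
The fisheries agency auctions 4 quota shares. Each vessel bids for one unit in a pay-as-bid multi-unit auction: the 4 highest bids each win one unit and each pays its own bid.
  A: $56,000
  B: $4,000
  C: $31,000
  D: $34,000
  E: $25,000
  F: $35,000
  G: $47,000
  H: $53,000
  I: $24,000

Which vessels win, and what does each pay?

Ordering the bids: 56,000 (A), 53,000 (H), 47,000 (G), 35,000 (F), 34,000 (D), 31,000 (C), …
Top 4: A, H, G, F.
Each winner pays its own bid: A $56,000, H $53,000, G $47,000, F $35,000.

A $56,000, H $53,000, G $47,000, F $35,000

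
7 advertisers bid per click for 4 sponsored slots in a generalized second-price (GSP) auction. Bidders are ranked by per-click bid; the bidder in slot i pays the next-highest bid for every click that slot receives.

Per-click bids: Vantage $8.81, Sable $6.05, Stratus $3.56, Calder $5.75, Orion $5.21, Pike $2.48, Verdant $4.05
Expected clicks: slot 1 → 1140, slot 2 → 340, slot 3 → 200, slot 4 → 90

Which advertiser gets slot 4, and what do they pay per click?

Per-click bids in order: $8.81 (Vantage) > $6.05 (Sable) > $5.75 (Calder) > $5.21 (Orion) > $4.05 (Verdant) > …
Slot 4 goes to the fourth-ranked bidder, Orion, who pays the next bid down: $4.05/click.

Orion; $4.05 per click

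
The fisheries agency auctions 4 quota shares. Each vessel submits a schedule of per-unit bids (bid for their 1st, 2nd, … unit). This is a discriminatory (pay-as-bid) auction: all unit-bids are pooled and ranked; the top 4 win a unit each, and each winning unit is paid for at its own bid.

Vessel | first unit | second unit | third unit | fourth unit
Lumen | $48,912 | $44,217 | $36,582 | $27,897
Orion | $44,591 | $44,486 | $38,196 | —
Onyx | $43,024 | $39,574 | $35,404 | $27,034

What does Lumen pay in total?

Merging the schedules and taking the best 4: 48,912 (Lumen-1), 44,591 (Orion-1), 44,486 (Orion-2), 44,217 (Lumen-2)
Next rejected bid: $43,024 (not a price — pay-as-bid).
Lumen's winning unit-bids: 48,912 + 44,217 = $93,129.

Lumen pays $93,129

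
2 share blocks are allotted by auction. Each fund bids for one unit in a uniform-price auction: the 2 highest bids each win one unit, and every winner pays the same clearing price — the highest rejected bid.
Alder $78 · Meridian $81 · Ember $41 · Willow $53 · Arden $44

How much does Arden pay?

Bids ranked high→low: 81 (Meridian), 78 (Alder), 53 (Willow), 44 (Arden), …
Top 2: Meridian, Alder.
First losing bid is Willow's $53, which sets the uniform price.
Arden does not win → pays $0.

Arden pays $0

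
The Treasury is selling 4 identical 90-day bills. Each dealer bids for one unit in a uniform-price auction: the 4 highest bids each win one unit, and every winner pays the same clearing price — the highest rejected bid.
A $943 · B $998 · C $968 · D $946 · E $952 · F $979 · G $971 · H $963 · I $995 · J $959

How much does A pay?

A pays $0

Bids ranked high→low: 998 (B), 995 (I), 979 (F), 971 (G), 968 (C), 963 (H), …
The 4 highest are B, I, F, G.
Highest unsuccessful bid: $968 → clearing price.
A does not win → pays $0.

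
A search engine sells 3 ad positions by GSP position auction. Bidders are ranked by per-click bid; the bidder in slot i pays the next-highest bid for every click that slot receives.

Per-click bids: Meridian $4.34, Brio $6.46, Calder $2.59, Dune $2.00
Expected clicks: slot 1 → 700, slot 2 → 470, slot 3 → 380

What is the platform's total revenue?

Total revenue: $5015.30

Per-click bids in order: $6.46 (Brio) > $4.34 (Meridian) > $2.59 (Calder) > $2.00 (Dune)
Slot 1: Brio pays $4.34 × 700 = $3038.00
Slot 2: Meridian pays $2.59 × 470 = $1217.30
Slot 3: Calder pays $2.00 × 380 = $760.00
Total = $5015.30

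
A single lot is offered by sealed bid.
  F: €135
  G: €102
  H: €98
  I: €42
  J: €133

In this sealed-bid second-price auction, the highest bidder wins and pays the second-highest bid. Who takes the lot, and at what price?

Rule: the highest bidder wins and pays the second-highest bid.
Sorting bids: 135 (F) > 133 (J) > 102 (G) > 98 (H) > 42 (I)
Second-price: F pays J's bid of €133.

F pays €133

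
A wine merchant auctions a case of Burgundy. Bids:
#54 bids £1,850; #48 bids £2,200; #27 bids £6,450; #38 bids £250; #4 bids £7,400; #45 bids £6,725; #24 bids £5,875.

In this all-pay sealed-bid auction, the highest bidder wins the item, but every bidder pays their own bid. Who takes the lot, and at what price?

Bids ranked: 7,400 (#4) > 6,725 (#45) > 6,450 (#27) > 5,875 (#24) > 2,200 (#48) > 1,850 (#54) > …
#4 is highest and takes the item; every bidder forfeits their bid.

#4 pays £7,400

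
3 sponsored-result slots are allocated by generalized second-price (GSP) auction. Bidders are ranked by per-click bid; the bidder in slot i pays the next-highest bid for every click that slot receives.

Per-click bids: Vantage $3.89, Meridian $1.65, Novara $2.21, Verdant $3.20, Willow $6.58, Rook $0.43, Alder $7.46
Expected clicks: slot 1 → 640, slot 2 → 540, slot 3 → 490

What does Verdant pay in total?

Verdant pays $0.00

Per-click bids in order: $7.46 (Alder) > $6.58 (Willow) > $3.89 (Vantage) > $3.20 (Verdant) > …
Verdant ranks below slot 3 → no slot, pays nothing.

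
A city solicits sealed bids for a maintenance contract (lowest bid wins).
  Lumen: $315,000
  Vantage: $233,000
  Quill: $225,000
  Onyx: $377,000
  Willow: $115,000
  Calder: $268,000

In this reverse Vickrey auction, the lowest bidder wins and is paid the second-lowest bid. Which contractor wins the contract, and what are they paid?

Willow is paid $225,000

Sorting bids: 115,000 (Willow) < 225,000 (Quill) < 233,000 (Vantage) < 268,000 (Calder) < 315,000 (Lumen) < 377,000 (Onyx)
Willow wins with the lowest bid; price is set by the runner-up at $225,000.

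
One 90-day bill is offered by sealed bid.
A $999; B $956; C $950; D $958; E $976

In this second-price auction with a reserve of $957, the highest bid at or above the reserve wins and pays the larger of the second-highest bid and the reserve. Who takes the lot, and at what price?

A pays $976

Second-price auction with a reserve of $957: the highest bid at or above the reserve wins and pays the larger of the second-highest bid and the reserve.
Bids ranked: 999 (A) > 976 (E) > 958 (D) > 956 (B) > 950 (C)
Highest eligible bid: A at $999.
Second-highest bid $976 exceeds the reserve $957 → payment $976.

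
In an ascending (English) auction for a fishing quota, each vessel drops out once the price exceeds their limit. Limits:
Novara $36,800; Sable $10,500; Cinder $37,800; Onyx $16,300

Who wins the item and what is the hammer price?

Cinder wins at $36,800

Sorting limits: 37,800 (Cinder) > 36,800 (Novara) > 16,300 (Onyx) > 10,500 (Sable)
Novara is the last rival to drop out, at $36,800; Cinder remains and wins at that price.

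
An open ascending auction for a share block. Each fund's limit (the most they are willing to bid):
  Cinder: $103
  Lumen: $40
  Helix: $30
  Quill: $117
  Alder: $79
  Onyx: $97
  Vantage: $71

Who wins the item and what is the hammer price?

Quill wins at $103

Limits ranked: 117 (Quill) > 103 (Cinder) > 97 (Onyx) > 79 (Alder) > 71 (Vantage) > 40 (Lumen) > …
Cinder is the last rival to drop out, at $103; Quill remains and wins at that price.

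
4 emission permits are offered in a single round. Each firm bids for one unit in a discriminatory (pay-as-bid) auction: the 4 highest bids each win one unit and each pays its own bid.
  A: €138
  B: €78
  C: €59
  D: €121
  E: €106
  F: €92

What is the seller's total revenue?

Sorting: 138 (A), 121 (D), 106 (E), 92 (F), 78 (B), 59 (C)
Top 4: A, D, E, F.
Total revenue = 138 + 121 + 106 + 92 = €457.

Total revenue: €457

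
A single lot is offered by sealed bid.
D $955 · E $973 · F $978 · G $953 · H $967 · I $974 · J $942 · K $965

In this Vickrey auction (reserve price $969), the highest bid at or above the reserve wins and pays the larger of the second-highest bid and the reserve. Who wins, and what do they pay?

F pays $974

Sorting bids: 978 (F) > 974 (I) > 973 (E) > 967 (H) > 965 (K) > 955 (D) > …
F has the top bid at or above the reserve ($978).
max(second-highest $974, reserve $969) = $974; the reserve does not bind.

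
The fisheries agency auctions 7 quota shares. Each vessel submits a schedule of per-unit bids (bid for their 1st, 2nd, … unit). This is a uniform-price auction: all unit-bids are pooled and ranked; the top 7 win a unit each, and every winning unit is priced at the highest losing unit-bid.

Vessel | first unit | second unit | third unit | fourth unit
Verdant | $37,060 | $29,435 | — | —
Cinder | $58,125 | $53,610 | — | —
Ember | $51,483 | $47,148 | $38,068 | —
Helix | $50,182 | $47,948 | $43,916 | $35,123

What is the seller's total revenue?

All unit-bids, highest first — top 7: 58,125 (Cinder-1), 53,610 (Cinder-2), 51,483 (Ember-1), 50,182 (Helix-1), 47,948 (Helix-2), 47,148 (Ember-2), 43,916 (Helix-3)
The (k+1)-th unit-bid is $38,068.
Allocation: Cinder 2, Ember 2, Helix 3. Every unit priced at $38,068.
Revenue = 7 × 38,068 = $266,476.

Total revenue: $266,476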